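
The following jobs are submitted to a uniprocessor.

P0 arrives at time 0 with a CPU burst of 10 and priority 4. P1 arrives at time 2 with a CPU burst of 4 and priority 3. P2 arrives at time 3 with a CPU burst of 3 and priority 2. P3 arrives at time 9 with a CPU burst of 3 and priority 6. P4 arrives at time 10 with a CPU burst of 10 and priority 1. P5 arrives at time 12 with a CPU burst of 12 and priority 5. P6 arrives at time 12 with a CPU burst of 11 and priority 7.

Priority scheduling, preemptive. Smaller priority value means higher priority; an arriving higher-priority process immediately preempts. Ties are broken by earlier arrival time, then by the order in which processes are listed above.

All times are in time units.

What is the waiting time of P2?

Schedule: | P0 0-2 | P1 2-3 | P2 3-6 | P1 6-9 | P0 9-10 | P4 10-20 | P0 20-27 | P5 27-39 | P3 39-42 | P6 42-53 |
Completion: P0=27  P1=9  P2=6  P3=42  P4=20  P5=39  P6=53
Turnaround (C−A): P0=27  P1=7  P2=3  P3=33  P4=10  P5=27  P6=41
Waiting(P2) = turnaround − burst = 3 − 3 = 0

0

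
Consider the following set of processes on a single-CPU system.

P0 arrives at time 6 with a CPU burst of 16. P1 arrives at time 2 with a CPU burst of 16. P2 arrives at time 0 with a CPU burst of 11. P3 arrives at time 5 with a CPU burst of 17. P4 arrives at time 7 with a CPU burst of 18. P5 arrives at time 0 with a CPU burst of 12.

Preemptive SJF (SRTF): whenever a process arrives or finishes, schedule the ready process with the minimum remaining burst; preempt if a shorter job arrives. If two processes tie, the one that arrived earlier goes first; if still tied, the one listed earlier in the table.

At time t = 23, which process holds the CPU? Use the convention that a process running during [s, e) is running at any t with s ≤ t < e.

Schedule: | P2 0-11 | P5 11-23 | P1 23-39 | P0 39-55 | P3 55-72 | P4 72-90 |
Completion: P0=55  P1=39  P2=11  P3=72  P4=90  P5=23
Turnaround (C−A): P0=49  P1=37  P2=11  P3=67  P4=83  P5=23

P1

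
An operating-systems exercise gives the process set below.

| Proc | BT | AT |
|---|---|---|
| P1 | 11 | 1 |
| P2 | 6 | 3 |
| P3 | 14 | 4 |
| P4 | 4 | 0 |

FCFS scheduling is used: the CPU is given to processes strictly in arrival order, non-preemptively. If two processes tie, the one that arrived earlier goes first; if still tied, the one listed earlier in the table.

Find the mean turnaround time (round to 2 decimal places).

Timeline: | P4 0-4 | P1 4-15 | P2 15-21 | P3 21-35 |
Completion: P1=15  P2=21  P3=35  P4=4
Turnaround (C−A): P1=14  P2=18  P3=31  P4=4
Turnaround times: P1=14, P2=18, P3=31, P4=4
Average turnaround = (14+18+31+4) / 4 = 67/4 = 16.75

16.75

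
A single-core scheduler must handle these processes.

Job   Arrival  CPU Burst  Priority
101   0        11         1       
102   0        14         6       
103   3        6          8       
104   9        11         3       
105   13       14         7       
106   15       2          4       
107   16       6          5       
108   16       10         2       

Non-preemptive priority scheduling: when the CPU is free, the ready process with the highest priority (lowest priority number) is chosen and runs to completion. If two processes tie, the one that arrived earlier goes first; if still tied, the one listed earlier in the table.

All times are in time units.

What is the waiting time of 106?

Schedule: | 101 0-11 | 104 11-22 | 108 22-32 | 106 32-34 | 107 34-40 | 102 40-54 | 105 54-68 | 103 68-74 |
Completion: 101=11  102=54  103=74  104=22  105=68  106=34  107=40  108=32
Turnaround (C−A): 101=11  102=54  103=71  104=13  105=55  106=19  107=24  108=16
Waiting(106) = turnaround − burst = 19 − 2 = 17

17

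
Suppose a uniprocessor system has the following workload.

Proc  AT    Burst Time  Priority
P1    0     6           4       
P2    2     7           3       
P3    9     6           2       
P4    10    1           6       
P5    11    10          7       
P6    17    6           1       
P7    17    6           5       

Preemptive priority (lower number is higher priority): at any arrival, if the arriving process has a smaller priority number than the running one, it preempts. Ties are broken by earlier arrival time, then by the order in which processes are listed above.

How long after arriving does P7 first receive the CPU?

8

Schedule: | P1 0-2 | P2 2-9 | P3 9-15 | P1 15-17 | P6 17-23 | P1 23-25 | P7 25-31 | P4 31-32 | P5 32-42 |
Completion: P1=25  P2=9  P3=15  P4=32  P5=42  P6=23  P7=31
Turnaround (C−A): P1=25  P2=7  P3=6  P4=22  P5=31  P6=6  P7=14
Response(P7) = first start − arrival = 25 − 17 = 8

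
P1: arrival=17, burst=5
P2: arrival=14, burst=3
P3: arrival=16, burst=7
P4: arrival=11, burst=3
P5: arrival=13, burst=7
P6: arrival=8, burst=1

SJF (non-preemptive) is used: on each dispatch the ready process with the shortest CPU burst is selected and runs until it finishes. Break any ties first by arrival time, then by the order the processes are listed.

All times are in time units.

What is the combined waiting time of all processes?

Gantt: | idle 0-8 | P6 8-9 | idle 9-11 | P4 11-14 | P2 14-17 | P1 17-22 | P5 22-29 | P3 29-36 |
Completion: P1=22  P2=17  P3=36  P4=14  P5=29  P6=9
Turnaround (C−A): P1=5  P2=3  P3=20  P4=3  P5=16  P6=1
Waiting = turnaround − burst: P1=0, P2=0, P3=13, P4=0, P5=9, P6=0
Total waiting = 0 + 0 + 13 + 0 + 9 + 0 = 22

22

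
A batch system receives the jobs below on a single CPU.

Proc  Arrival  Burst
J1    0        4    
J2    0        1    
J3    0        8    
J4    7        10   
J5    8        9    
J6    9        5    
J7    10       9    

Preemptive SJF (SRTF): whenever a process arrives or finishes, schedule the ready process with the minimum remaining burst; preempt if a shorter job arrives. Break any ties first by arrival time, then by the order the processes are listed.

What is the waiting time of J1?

1

Gantt: | J2 0-1 | J1 1-5 | J3 5-13 | J6 13-18 | J5 18-27 | J7 27-36 | J4 36-46 |
Completion: J1=5  J2=1  J3=13  J4=46  J5=27  J6=18  J7=36
Waiting(J1) = turnaround − burst = 5 − 4 = 1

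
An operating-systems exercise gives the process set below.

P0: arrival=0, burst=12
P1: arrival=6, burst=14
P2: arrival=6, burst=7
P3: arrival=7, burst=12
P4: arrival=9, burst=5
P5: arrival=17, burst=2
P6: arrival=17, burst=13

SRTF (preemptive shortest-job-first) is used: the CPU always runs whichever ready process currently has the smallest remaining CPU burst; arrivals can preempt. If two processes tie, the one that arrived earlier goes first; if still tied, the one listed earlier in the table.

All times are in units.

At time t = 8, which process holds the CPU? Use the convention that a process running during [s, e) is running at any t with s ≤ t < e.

P0

Schedule: | P0 0-12 | P4 12-17 | P5 17-19 | P2 19-26 | P3 26-38 | P6 38-51 | P1 51-65 |
Completion: P0=12  P1=65  P2=26  P3=38  P4=17  P5=19  P6=51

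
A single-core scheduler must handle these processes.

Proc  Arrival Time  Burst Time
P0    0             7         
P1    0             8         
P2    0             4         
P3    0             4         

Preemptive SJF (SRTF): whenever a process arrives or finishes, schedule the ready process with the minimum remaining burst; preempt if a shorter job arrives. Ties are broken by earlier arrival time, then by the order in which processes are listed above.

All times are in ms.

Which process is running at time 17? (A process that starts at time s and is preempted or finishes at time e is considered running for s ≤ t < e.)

Schedule: | P2 0-4 | P3 4-8 | P0 8-15 | P1 15-23 |
Completion: P0=15  P1=23  P2=4  P3=8

P1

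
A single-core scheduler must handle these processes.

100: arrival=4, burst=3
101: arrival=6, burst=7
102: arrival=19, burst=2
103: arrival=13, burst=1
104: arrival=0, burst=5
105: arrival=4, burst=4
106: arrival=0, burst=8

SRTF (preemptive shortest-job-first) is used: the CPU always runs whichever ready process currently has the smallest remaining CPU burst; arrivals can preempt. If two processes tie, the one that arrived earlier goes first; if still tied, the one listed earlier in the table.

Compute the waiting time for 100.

Gantt: | 104 0-5 | 100 5-8 | 105 8-12 | 101 12-13 | 103 13-14 | 101 14-20 | 102 20-22 | 106 22-30 |
Completion: 100=8  101=20  102=22  103=14  104=5  105=12  106=30
Turnaround (C−A): 100=4  101=14  102=3  103=1  104=5  105=8  106=30
Waiting(100) = turnaround − burst = 4 − 3 = 1

1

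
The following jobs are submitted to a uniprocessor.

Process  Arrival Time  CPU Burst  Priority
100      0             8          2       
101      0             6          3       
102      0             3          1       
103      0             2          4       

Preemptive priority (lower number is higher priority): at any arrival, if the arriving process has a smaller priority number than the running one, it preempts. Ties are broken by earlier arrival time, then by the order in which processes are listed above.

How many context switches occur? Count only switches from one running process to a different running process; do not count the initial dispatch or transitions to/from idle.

3

Gantt: | 102 0-3 | 100 3-11 | 101 11-17 | 103 17-19 |
Completion: 100=11  101=17  102=3  103=19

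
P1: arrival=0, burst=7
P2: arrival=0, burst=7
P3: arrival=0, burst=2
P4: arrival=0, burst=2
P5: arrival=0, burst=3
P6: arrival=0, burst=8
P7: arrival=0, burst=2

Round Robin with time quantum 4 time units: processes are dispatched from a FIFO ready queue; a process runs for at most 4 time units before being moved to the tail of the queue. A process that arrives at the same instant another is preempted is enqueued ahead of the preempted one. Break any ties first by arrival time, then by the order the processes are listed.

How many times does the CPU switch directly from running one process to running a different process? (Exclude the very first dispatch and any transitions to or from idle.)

9

Gantt: | P1 0-4 | P2 4-8 | P3 8-10 | P4 10-12 | P5 12-15 | P6 15-19 | P7 19-21 | P1 21-24 | P2 24-27 | P6 27-31 |
Completion: P1=24  P2=27  P3=10  P4=12  P5=15  P6=31  P7=21
Turnaround (C−A): P1=24  P2=27  P3=10  P4=12  P5=15  P6=31  P7=21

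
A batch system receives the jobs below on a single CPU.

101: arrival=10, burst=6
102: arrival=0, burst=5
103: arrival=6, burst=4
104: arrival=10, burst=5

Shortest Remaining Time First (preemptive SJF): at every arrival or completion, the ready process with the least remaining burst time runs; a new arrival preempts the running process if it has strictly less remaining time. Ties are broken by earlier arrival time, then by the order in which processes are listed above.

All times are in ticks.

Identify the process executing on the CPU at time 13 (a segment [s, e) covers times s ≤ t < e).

Gantt: | 102 0-5 | idle 5-6 | 103 6-10 | 104 10-15 | 101 15-21 |
Completion: 101=21  102=5  103=10  104=15

104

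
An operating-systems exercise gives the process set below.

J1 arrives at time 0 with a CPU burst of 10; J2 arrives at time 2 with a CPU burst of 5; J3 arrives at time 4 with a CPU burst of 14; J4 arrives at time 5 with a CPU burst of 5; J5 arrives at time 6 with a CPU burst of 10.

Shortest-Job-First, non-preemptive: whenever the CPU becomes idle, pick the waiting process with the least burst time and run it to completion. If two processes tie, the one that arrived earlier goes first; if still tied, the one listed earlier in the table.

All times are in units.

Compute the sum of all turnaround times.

102

Timeline: | J1 0-10 | J2 10-15 | J4 15-20 | J5 20-30 | J3 30-44 |
Completion: J1=10  J2=15  J3=44  J4=20  J5=30
Turnaround (C−A): J1=10  J2=13  J3=40  J4=15  J5=24
Turnaround = completion − arrival: J1=10, J2=13, J3=40, J4=15, J5=24
Total turnaround = 10 + 13 + 40 + 15 + 24 = 102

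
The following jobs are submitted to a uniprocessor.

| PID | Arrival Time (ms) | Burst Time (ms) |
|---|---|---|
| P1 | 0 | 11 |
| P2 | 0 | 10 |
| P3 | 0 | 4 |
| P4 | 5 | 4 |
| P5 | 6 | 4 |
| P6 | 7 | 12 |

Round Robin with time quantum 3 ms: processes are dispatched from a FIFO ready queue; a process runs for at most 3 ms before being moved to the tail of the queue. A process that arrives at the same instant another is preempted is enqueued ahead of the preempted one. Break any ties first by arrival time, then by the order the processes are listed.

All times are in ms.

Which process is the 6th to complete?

P6

Gantt: | P1 0-3 | P2 3-6 | P3 6-9 | P1 9-12 | P4 12-15 | P5 15-18 | P2 18-21 | P6 21-24 | P3 24-25 | P1 25-28 | P4 28-29 | P5 29-30 | P2 30-33 | P6 33-36 | P1 36-38 | P2 38-39 | P6 39-45 |
Completion: P1=38  P2=39  P3=25  P4=29  P5=30  P6=45
Turnaround (C−A): P1=38  P2=39  P3=25  P4=24  P5=24  P6=38
Finish order: P3 → P4 → P5 → P1 → P2 → P6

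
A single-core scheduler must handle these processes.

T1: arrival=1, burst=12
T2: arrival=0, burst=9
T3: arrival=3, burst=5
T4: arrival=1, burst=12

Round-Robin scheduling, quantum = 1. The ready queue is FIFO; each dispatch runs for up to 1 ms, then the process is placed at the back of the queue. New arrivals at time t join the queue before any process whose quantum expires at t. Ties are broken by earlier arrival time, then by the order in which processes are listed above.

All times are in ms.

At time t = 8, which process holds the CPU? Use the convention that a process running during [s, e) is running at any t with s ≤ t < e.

T1

Timeline: | T2 0-1 | T1 1-2 | T4 2-3 | T2 3-4 | T1 4-5 | T3 5-6 | T4 6-7 | T2 7-8 | T1 8-9 | T3 9-10 | T4 10-11 | T2 11-12 | T1 12-13 | T3 13-14 | T4 14-15 | T2 15-16 | T1 16-17 | T3 17-18 | T4 18-19 | T2 19-20 | T1 20-21 | T3 21-22 | T4 22-23 | T2 23-24 | T1 24-25 | T4 25-26 | T2 26-27 | T1 27-28 | T4 28-29 | T2 29-30 | T1 30-31 | T4 31-32 | T1 32-33 | T4 33-34 | T1 34-35 | T4 35-36 | T1 36-37 | T4 37-38 |
Completion: T1=37  T2=30  T3=22  T4=38
Turnaround (C−A): T1=36  T2=30  T3=19  T4=37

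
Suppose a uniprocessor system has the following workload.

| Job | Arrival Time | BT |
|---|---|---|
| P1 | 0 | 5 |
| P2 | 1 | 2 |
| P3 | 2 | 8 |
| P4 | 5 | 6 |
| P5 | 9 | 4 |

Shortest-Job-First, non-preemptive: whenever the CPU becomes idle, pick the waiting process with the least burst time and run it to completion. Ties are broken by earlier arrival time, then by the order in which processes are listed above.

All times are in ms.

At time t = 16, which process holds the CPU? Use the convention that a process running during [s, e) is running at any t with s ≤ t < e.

P5

Timeline: | P1 0-5 | P2 5-7 | P4 7-13 | P5 13-17 | P3 17-25 |
Completion: P1=5  P2=7  P3=25  P4=13  P5=17
Turnaround (C−A): P1=5  P2=6  P3=23  P4=8  P5=8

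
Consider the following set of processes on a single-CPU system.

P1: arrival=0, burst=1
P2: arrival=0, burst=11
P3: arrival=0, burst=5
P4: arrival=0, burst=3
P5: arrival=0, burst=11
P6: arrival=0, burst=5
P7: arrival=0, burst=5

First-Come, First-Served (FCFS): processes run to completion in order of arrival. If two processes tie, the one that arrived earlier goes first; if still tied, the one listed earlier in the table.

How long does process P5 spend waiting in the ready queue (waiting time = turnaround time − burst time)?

20

Schedule: | P1 0-1 | P2 1-12 | P3 12-17 | P4 17-20 | P5 20-31 | P6 31-36 | P7 36-41 |
Completion: P1=1  P2=12  P3=17  P4=20  P5=31  P6=36  P7=41
Waiting(P5) = turnaround − burst = 31 − 11 = 20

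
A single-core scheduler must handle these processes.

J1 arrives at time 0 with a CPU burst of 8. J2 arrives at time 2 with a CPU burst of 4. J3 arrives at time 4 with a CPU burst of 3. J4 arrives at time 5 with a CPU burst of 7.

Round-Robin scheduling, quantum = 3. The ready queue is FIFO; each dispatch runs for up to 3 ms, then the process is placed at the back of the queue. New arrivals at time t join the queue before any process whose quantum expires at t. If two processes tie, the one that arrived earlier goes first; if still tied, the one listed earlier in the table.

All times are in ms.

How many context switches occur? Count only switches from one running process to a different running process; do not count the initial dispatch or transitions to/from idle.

7

Timeline: | J1 0-3 | J2 3-6 | J1 6-9 | J3 9-12 | J4 12-15 | J2 15-16 | J1 16-18 | J4 18-22 |
Completion: J1=18  J2=16  J3=12  J4=22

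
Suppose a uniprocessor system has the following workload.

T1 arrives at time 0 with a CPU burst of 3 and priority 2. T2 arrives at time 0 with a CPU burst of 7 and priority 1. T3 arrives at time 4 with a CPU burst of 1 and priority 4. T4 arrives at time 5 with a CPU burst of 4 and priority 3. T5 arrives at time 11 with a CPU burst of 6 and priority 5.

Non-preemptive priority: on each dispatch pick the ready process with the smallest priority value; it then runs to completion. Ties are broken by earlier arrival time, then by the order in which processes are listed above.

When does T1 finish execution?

10

Schedule: | T2 0-7 | T1 7-10 | T4 10-14 | T3 14-15 | T5 15-21 |
Completion: T1=10  T2=7  T3=15  T4=14  T5=21
Turnaround (C−A): T1=10  T2=7  T3=11  T4=9  T5=10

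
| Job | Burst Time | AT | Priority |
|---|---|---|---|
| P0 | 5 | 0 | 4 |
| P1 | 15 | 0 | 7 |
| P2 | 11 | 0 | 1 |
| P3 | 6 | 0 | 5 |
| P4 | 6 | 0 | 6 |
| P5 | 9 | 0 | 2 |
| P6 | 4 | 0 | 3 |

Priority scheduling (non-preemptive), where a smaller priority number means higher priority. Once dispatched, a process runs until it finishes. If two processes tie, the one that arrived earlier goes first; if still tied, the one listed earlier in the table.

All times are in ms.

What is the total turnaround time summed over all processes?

Gantt: | P2 0-11 | P5 11-20 | P6 20-24 | P0 24-29 | P3 29-35 | P4 35-41 | P1 41-56 |
Completion: P0=29  P1=56  P2=11  P3=35  P4=41  P5=20  P6=24
Turnaround (C−A): P0=29  P1=56  P2=11  P3=35  P4=41  P5=20  P6=24
Turnaround = completion − arrival: P0=29, P1=56, P2=11, P3=35, P4=41, P5=20, P6=24
Total turnaround = 29 + 56 + 11 + 35 + 41 + 20 + 24 = 216

216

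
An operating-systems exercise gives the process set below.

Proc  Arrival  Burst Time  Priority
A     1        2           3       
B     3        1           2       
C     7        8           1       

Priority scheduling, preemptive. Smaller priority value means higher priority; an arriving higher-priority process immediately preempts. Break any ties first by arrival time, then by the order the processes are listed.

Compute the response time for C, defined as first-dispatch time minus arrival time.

Schedule: | idle 0-1 | A 1-3 | B 3-4 | idle 4-7 | C 7-15 |
Completion: A=3  B=4  C=15
Turnaround (C−A): A=2  B=1  C=8
Response(C) = first start − arrival = 7 − 7 = 0

0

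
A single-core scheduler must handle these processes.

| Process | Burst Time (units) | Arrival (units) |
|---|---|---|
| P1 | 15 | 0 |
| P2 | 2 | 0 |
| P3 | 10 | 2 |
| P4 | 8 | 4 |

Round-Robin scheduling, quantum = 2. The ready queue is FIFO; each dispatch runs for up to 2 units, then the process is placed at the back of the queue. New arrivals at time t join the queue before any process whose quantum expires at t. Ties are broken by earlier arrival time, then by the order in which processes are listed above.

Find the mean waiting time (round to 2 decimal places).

14.00

Timeline: | P1 0-2 | P2 2-4 | P3 4-6 | P1 6-8 | P4 8-10 | P3 10-12 | P1 12-14 | P4 14-16 | P3 16-18 | P1 18-20 | P4 20-22 | P3 22-24 | P1 24-26 | P4 26-28 | P3 28-30 | P1 30-35 |
Completion: P1=35  P2=4  P3=30  P4=28
Turnaround (C−A): P1=35  P2=4  P3=28  P4=24
Waiting times: P1=20, P2=2, P3=18, P4=16
Average waiting = (20+2+18+16) / 4 = 56/4 = 14.00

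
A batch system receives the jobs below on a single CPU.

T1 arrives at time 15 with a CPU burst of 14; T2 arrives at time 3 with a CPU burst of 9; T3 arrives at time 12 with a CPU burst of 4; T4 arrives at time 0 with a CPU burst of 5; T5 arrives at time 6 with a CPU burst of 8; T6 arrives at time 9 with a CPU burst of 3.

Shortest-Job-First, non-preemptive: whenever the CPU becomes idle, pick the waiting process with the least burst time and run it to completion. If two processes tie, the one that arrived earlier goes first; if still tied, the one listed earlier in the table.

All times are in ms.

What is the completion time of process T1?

43

Timeline: | T4 0-5 | T2 5-14 | T6 14-17 | T3 17-21 | T5 21-29 | T1 29-43 |
Completion: T1=43  T2=14  T3=21  T4=5  T5=29  T6=17
Turnaround (C−A): T1=28  T2=11  T3=9  T4=5  T5=23  T6=8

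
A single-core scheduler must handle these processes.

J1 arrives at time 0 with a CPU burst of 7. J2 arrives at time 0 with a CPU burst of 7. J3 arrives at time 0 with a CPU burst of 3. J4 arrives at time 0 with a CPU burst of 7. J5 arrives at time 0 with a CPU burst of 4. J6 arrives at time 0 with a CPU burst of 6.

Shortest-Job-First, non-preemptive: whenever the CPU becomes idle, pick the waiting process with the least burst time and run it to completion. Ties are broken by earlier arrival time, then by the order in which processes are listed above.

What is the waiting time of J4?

27

Gantt: | J3 0-3 | J5 3-7 | J6 7-13 | J1 13-20 | J2 20-27 | J4 27-34 |
Completion: J1=20  J2=27  J3=3  J4=34  J5=7  J6=13
Turnaround (C−A): J1=20  J2=27  J3=3  J4=34  J5=7  J6=13
Waiting(J4) = turnaround − burst = 34 − 7 = 27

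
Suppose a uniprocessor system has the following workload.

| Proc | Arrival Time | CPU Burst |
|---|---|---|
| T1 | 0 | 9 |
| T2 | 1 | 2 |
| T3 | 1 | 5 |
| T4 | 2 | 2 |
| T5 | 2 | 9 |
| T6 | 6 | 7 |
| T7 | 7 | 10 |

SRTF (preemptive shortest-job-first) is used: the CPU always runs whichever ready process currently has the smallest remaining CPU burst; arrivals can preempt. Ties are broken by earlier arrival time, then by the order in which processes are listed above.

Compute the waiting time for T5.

Schedule: | T1 0-1 | T2 1-3 | T4 3-5 | T3 5-10 | T6 10-17 | T1 17-25 | T5 25-34 | T7 34-44 |
Completion: T1=25  T2=3  T3=10  T4=5  T5=34  T6=17  T7=44
Turnaround (C−A): T1=25  T2=2  T3=9  T4=3  T5=32  T6=11  T7=37
Waiting(T5) = turnaround − burst = 32 − 9 = 23

23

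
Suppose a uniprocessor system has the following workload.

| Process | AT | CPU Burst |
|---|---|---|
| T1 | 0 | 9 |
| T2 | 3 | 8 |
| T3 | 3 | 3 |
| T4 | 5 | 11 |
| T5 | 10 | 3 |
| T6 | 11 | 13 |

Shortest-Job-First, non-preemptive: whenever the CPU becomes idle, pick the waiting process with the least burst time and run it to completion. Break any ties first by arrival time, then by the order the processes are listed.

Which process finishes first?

T1

Gantt: | T1 0-9 | T3 9-12 | T5 12-15 | T2 15-23 | T4 23-34 | T6 34-47 |
Completion: T1=9  T2=23  T3=12  T4=34  T5=15  T6=47
Turnaround (C−A): T1=9  T2=20  T3=9  T4=29  T5=5  T6=36
Finish order: T1 → T3 → T5 → T2 → T4 → T6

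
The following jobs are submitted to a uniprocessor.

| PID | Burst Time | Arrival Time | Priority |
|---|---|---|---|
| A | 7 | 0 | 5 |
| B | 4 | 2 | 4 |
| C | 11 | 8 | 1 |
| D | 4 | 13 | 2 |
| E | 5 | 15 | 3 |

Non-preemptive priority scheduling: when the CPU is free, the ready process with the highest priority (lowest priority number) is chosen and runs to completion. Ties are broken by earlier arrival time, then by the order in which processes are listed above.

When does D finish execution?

26

Timeline: | A 0-7 | B 7-11 | C 11-22 | D 22-26 | E 26-31 |
Completion: A=7  B=11  C=22  D=26  E=31
Turnaround (C−A): A=7  B=9  C=14  D=13  E=16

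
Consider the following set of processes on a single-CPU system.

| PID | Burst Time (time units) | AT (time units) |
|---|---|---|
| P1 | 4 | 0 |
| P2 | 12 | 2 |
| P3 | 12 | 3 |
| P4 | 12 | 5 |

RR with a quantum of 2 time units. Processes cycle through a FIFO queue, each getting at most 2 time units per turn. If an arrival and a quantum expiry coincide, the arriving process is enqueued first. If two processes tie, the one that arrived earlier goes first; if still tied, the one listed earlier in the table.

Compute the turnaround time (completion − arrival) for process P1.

Schedule: | P1 0-2 | P2 2-4 | P1 4-6 | P3 6-8 | P2 8-10 | P4 10-12 | P3 12-14 | P2 14-16 | P4 16-18 | P3 18-20 | P2 20-22 | P4 22-24 | P3 24-26 | P2 26-28 | P4 28-30 | P3 30-32 | P2 32-34 | P4 34-36 | P3 36-38 | P4 38-40 |
Completion: P1=6  P2=34  P3=38  P4=40
Turnaround(P1) = completion − arrival = 6 − 0 = 6

6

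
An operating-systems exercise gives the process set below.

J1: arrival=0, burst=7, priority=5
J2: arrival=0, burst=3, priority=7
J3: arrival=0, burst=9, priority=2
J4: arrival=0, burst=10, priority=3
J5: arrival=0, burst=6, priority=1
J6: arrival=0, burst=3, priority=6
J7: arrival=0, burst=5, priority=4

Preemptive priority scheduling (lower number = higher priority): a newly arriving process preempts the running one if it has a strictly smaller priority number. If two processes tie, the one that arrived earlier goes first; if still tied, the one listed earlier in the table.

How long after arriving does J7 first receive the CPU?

25

Timeline: | J5 0-6 | J3 6-15 | J4 15-25 | J7 25-30 | J1 30-37 | J6 37-40 | J2 40-43 |
Completion: J1=37  J2=43  J3=15  J4=25  J5=6  J6=40  J7=30
Turnaround (C−A): J1=37  J2=43  J3=15  J4=25  J5=6  J6=40  J7=30
Response(J7) = first start − arrival = 25 − 0 = 25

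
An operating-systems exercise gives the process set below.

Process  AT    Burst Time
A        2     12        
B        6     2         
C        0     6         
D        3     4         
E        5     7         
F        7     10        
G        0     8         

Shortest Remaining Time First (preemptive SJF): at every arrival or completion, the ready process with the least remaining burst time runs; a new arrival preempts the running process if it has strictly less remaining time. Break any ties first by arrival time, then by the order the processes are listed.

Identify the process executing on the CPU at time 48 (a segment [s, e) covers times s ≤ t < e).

A

Schedule: | C 0-6 | B 6-8 | D 8-12 | E 12-19 | G 19-27 | F 27-37 | A 37-49 |
Completion: A=49  B=8  C=6  D=12  E=19  F=37  G=27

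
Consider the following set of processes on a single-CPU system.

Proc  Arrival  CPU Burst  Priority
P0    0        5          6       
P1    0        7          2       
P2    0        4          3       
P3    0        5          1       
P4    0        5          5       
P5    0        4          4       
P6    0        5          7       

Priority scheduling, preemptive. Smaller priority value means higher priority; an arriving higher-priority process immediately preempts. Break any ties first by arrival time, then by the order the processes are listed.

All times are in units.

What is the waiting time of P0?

Schedule: | P3 0-5 | P1 5-12 | P2 12-16 | P5 16-20 | P4 20-25 | P0 25-30 | P6 30-35 |
Completion: P0=30  P1=12  P2=16  P3=5  P4=25  P5=20  P6=35
Waiting(P0) = turnaround − burst = 30 − 5 = 25

25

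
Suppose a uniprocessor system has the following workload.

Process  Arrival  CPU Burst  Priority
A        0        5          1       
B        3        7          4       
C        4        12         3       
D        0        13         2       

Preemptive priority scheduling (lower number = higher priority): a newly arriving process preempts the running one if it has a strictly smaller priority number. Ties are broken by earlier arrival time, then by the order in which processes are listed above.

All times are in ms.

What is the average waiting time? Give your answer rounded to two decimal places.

11.50

Gantt: | A 0-5 | D 5-18 | C 18-30 | B 30-37 |
Completion: A=5  B=37  C=30  D=18
Waiting times: A=0, B=27, C=14, D=5
Average waiting = (0+27+14+5) / 4 = 46/4 = 11.50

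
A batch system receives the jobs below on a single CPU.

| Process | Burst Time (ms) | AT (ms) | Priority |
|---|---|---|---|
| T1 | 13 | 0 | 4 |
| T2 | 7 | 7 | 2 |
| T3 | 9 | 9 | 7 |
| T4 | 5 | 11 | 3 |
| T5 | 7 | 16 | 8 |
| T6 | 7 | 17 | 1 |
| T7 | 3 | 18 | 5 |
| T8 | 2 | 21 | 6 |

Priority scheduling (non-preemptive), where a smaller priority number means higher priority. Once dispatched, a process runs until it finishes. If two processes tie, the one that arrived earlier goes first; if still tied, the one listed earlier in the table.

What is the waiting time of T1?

Schedule: | T1 0-13 | T2 13-20 | T6 20-27 | T4 27-32 | T7 32-35 | T8 35-37 | T3 37-46 | T5 46-53 |
Completion: T1=13  T2=20  T3=46  T4=32  T5=53  T6=27  T7=35  T8=37
Waiting(T1) = turnaround − burst = 13 − 13 = 0

0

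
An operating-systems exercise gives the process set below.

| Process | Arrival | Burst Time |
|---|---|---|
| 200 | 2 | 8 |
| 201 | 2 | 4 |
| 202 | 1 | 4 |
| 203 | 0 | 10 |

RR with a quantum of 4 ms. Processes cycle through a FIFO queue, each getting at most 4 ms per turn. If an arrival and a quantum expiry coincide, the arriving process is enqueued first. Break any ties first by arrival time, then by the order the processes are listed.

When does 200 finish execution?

24

Timeline: | 203 0-4 | 202 4-8 | 200 8-12 | 201 12-16 | 203 16-20 | 200 20-24 | 203 24-26 |
Completion: 200=24  201=16  202=8  203=26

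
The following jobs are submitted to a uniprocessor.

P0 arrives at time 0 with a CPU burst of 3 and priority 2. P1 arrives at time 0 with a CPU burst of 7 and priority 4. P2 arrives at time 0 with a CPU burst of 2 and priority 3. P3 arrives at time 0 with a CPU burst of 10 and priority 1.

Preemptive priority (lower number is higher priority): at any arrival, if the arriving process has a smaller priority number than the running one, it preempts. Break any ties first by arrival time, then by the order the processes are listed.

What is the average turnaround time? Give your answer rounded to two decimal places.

15.00

Gantt: | P3 0-10 | P0 10-13 | P2 13-15 | P1 15-22 |
Completion: P0=13  P1=22  P2=15  P3=10
Turnaround times: P0=13, P1=22, P2=15, P3=10
Average turnaround = (13+22+15+10) / 4 = 60/4 = 15.00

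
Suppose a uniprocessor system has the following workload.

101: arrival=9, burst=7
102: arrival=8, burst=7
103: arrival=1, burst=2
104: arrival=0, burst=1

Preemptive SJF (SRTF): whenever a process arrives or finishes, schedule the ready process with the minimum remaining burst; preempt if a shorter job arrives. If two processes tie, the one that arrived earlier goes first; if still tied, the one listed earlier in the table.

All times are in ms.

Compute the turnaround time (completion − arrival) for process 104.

Gantt: | 104 0-1 | 103 1-3 | idle 3-8 | 102 8-15 | 101 15-22 |
Completion: 101=22  102=15  103=3  104=1
Turnaround(104) = completion − arrival = 1 − 0 = 1

1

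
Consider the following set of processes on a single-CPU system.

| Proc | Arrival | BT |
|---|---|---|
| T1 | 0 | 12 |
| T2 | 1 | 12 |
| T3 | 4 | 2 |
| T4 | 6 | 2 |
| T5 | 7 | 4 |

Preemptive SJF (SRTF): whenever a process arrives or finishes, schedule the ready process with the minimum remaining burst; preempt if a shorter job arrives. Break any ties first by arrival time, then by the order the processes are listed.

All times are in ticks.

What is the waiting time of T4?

Schedule: | T1 0-4 | T3 4-6 | T4 6-8 | T5 8-12 | T1 12-20 | T2 20-32 |
Completion: T1=20  T2=32  T3=6  T4=8  T5=12
Waiting(T4) = turnaround − burst = 2 − 2 = 0

0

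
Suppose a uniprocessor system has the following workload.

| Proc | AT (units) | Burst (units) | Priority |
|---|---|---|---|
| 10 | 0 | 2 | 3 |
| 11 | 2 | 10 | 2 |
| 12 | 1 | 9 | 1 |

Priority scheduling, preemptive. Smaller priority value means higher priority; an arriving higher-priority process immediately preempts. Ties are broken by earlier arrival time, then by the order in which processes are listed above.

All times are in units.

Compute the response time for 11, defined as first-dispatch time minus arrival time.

Timeline: | 10 0-1 | 12 1-10 | 11 10-20 | 10 20-21 |
Completion: 10=21  11=20  12=10
Response(11) = first start − arrival = 10 − 2 = 8

8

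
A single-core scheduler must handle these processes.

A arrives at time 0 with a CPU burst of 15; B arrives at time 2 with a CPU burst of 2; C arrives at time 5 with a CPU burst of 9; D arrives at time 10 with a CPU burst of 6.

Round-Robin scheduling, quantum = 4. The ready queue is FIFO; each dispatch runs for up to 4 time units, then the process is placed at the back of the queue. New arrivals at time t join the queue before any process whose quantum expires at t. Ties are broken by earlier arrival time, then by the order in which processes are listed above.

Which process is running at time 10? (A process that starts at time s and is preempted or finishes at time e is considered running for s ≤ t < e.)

C

Schedule: | A 0-4 | B 4-6 | A 6-10 | C 10-14 | D 14-18 | A 18-22 | C 22-26 | D 26-28 | A 28-31 | C 31-32 |
Completion: A=31  B=6  C=32  D=28
Turnaround (C−A): A=31  B=4  C=27  D=18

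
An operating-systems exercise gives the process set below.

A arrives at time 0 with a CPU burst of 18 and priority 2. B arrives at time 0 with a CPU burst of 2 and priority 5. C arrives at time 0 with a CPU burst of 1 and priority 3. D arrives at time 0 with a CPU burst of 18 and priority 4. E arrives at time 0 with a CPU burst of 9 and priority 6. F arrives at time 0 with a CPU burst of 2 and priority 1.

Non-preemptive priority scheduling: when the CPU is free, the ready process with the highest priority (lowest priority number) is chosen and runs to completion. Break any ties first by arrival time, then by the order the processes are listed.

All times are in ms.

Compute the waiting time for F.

Gantt: | F 0-2 | A 2-20 | C 20-21 | D 21-39 | B 39-41 | E 41-50 |
Completion: A=20  B=41  C=21  D=39  E=50  F=2
Waiting(F) = turnaround − burst = 2 − 2 = 0

0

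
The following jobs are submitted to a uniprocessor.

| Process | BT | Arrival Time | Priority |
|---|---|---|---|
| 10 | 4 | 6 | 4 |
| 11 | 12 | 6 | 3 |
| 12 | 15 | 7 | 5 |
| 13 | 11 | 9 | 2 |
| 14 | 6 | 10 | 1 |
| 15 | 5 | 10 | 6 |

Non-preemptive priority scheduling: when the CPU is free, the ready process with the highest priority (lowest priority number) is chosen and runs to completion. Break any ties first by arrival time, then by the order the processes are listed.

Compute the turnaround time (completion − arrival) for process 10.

Gantt: | idle 0-6 | 11 6-18 | 14 18-24 | 13 24-35 | 10 35-39 | 12 39-54 | 15 54-59 |
Completion: 10=39  11=18  12=54  13=35  14=24  15=59
Turnaround (C−A): 10=33  11=12  12=47  13=26  14=14  15=49
Turnaround(10) = completion − arrival = 39 − 6 = 33

33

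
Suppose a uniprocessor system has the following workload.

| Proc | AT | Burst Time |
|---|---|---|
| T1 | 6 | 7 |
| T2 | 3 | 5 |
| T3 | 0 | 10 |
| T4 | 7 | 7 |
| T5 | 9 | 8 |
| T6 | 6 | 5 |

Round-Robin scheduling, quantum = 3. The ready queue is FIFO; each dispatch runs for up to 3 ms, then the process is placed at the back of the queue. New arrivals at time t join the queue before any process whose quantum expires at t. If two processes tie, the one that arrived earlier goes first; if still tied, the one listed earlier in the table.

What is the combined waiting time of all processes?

Gantt: | T3 0-3 | T2 3-6 | T3 6-9 | T1 9-12 | T6 12-15 | T2 15-17 | T4 17-20 | T5 20-23 | T3 23-26 | T1 26-29 | T6 29-31 | T4 31-34 | T5 34-37 | T3 37-38 | T1 38-39 | T4 39-40 | T5 40-42 |
Completion: T1=39  T2=17  T3=38  T4=40  T5=42  T6=31
Turnaround (C−A): T1=33  T2=14  T3=38  T4=33  T5=33  T6=25
Waiting = turnaround − burst: T1=26, T2=9, T3=28, T4=26, T5=25, T6=20
Total waiting = 26 + 9 + 28 + 26 + 25 + 20 = 134

134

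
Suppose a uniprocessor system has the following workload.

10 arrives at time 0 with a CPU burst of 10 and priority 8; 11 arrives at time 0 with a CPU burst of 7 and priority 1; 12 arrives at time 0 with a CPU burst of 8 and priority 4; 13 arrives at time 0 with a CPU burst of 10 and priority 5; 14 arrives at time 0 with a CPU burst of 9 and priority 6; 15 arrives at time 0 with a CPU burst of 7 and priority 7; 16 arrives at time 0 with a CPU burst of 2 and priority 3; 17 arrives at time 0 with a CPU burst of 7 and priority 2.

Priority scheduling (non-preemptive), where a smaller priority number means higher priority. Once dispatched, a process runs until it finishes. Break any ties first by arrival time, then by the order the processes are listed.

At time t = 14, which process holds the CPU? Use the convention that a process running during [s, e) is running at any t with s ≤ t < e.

Schedule: | 11 0-7 | 17 7-14 | 16 14-16 | 12 16-24 | 13 24-34 | 14 34-43 | 15 43-50 | 10 50-60 |
Completion: 10=60  11=7  12=24  13=34  14=43  15=50  16=16  17=14

16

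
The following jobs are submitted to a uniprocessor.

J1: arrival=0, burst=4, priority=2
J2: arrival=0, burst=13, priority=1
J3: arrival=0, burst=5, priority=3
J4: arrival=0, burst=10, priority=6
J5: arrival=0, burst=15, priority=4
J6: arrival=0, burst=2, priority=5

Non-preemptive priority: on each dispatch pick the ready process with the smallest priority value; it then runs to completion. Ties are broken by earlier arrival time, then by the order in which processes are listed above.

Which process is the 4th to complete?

J5

Gantt: | J2 0-13 | J1 13-17 | J3 17-22 | J5 22-37 | J6 37-39 | J4 39-49 |
Completion: J1=17  J2=13  J3=22  J4=49  J5=37  J6=39
Finish order: J2 → J1 → J3 → J5 → J6 → J4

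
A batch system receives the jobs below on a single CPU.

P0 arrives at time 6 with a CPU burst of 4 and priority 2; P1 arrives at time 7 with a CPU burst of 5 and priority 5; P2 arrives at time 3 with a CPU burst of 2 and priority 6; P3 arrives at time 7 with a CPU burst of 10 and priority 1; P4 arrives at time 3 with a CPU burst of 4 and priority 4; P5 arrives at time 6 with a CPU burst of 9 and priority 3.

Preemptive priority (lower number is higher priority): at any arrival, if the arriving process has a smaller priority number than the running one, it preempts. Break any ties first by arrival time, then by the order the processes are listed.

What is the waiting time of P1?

Timeline: | idle 0-3 | P4 3-6 | P0 6-7 | P3 7-17 | P0 17-20 | P5 20-29 | P4 29-30 | P1 30-35 | P2 35-37 |
Completion: P0=20  P1=35  P2=37  P3=17  P4=30  P5=29
Turnaround (C−A): P0=14  P1=28  P2=34  P3=10  P4=27  P5=23
Waiting(P1) = turnaround − burst = 28 − 5 = 23

23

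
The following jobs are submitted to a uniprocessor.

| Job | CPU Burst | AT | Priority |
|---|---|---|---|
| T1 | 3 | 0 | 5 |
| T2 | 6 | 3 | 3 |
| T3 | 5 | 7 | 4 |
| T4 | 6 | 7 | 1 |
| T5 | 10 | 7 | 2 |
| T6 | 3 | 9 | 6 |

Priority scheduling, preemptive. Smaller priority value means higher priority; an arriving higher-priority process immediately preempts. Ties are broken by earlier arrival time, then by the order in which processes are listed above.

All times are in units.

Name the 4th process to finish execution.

Timeline: | T1 0-3 | T2 3-7 | T4 7-13 | T5 13-23 | T2 23-25 | T3 25-30 | T6 30-33 |
Completion: T1=3  T2=25  T3=30  T4=13  T5=23  T6=33
Finish order: T1 → T4 → T5 → T2 → T3 → T6

T2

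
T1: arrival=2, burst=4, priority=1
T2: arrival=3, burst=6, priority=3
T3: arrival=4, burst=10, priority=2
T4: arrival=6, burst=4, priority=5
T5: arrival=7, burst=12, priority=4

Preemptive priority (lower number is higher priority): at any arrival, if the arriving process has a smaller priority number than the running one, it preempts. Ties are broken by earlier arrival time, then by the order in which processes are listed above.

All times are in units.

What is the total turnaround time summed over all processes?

Gantt: | idle 0-2 | T1 2-6 | T3 6-16 | T2 16-22 | T5 22-34 | T4 34-38 |
Completion: T1=6  T2=22  T3=16  T4=38  T5=34
Turnaround (C−A): T1=4  T2=19  T3=12  T4=32  T5=27
Turnaround = completion − arrival: T1=4, T2=19, T3=12, T4=32, T5=27
Total turnaround = 4 + 19 + 12 + 32 + 27 = 94

94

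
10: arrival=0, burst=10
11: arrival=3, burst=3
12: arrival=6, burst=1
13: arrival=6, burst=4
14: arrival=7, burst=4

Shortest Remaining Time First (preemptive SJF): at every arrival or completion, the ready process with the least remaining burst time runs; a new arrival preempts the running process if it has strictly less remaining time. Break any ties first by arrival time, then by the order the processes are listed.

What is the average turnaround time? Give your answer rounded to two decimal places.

7.80

Gantt: | 10 0-3 | 11 3-6 | 12 6-7 | 13 7-11 | 14 11-15 | 10 15-22 |
Completion: 10=22  11=6  12=7  13=11  14=15
Turnaround (C−A): 10=22  11=3  12=1  13=5  14=8
Turnaround times: 10=22, 11=3, 12=1, 13=5, 14=8
Average turnaround = (22+3+1+5+8) / 5 = 39/5 = 7.80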